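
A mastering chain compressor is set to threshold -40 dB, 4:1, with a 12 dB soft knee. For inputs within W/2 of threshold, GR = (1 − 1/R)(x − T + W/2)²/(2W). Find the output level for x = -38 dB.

-40 dB

x − T + W/2 = -38 − (-40) + 6 = 8.
GR = (1 − 1/4) × 8² / 24 = 0.75 × 64 / 24 = 2 dB.
Output = -38 − 2 = -40 dB.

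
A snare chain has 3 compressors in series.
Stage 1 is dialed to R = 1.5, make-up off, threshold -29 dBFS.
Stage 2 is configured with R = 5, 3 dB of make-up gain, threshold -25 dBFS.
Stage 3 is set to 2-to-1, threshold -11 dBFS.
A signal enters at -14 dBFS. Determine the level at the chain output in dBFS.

-20.8 dBFS

Stage 1: -14 dBFS is 15 dB over -29 dBFS; at 1.5:1 that becomes 10 dB over, giving -19 dBFS.
Stage 2: -19 dBFS is 6 dB over -25 dBFS; at 5:1 that becomes 1.2 dB over, giving -23.8 dBFS; +3 dB make-up → -20.8 dBFS.
Stage 3: below threshold (-20.8 ≤ -11); passes unchanged; output -20.8 dBFS.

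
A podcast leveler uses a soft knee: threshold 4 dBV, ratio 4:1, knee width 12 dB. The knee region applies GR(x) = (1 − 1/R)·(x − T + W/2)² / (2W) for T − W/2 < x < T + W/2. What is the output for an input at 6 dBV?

x − T + W/2 = 6 − 4 + 6 = 8.
GR = (1 − 1/4) × 8² / 24 = 0.75 × 64 / 24 = 2 dB.
Output = 6 − 2 = 4 dBV.

4 dBV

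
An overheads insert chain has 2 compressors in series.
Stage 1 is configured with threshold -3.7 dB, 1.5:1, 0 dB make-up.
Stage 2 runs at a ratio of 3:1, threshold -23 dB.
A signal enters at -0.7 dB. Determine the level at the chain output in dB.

Stage 1: 3 dB above -3.7 dB, reduced 1.5:1 to 2 dB above → -1.7 dB.
Stage 2: overshoot 21.3 dB → 21.3/3 = 7.1 dB → -15.9 dB.

-15.9 dB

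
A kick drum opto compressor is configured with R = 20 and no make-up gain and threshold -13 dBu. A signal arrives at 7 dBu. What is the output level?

Overshoot: 7 − (-13) = 20 dB.
The 20 dB excess becomes 1 dB after 20:1 reduction.
Output = -13 + 1 = -12 dBu.

-12 dBu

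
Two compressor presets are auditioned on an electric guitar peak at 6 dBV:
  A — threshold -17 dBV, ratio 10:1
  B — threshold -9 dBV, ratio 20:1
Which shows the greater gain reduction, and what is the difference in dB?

A: overshoot 23 dB → output overshoot 2.3 dB → GR 20.7 dB.
B: overshoot 15 dB → output overshoot 0.75 dB → GR 14.25 dB.
A applies 6.45 dB more gain reduction.

A, by 6.45 dB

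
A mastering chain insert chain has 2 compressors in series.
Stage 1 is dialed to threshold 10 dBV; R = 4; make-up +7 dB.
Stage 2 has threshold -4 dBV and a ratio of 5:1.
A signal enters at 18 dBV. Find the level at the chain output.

Stage 1: overshoot 8 dB → 8/4 = 2 dB → 12 dBV; +7 dB make-up → 19 dBV.
Stage 2: 23 dB above -4 dBV, reduced 5:1 to 4.6 dB above → 0.6 dBV.

0.6 dBV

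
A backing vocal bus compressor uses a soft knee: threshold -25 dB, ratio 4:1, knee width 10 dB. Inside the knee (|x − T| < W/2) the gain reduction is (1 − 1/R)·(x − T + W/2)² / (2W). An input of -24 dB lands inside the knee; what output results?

-25.35 dB

x − T + W/2 = -24 − (-25) + 5 = 6.
GR = (1 − 1/4) × 6² / 20 = 0.75 × 36 / 20 = 1.35 dB.
Output = -24 − 1.35 = -25.35 dB.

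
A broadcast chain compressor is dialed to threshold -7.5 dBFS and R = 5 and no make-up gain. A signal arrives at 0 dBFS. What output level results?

0 dBFS sits 7.5 dB over threshold.
At 5:1 the overshoot is divided by 5, leaving 1.5 dB above threshold.
Output = -7.5 + 1.5 = -6 dBFS.

-6 dBFS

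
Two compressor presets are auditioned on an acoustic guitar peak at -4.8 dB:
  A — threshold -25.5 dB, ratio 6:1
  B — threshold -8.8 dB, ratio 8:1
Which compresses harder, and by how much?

A, by 13.75 dB

A: GR = 20.7 − 20.7/6 = 17.25 dB.
B: GR = 4 − 4/8 = 3.5 dB.
A reduces 13.75 dB more.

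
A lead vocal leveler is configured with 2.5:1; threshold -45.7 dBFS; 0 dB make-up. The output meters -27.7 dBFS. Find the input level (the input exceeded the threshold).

-0.7 dBFS

The compressed level sits -27.7 − (-45.7) = 18 dB over threshold.
Undo the ratio: input overshoot = 18 × 2.5 = 45 dB, giving input = -0.7 dBFS.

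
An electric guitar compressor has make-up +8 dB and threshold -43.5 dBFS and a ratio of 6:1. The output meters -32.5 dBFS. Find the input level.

Remove make-up: -32.5 − 8 = -40.5 dBFS.
The compressed level sits -40.5 − (-43.5) = 3 dB over threshold.
Input overshoot = R × output overshoot = 18 dB → input = -43.5 + 18 = -25.5 dBFS.

-25.5 dBFS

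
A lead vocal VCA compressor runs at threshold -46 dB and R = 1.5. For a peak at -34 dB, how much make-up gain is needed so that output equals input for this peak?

Without make-up, output = threshold + overshoot/1.5 = -46 + 8 = -38 dB.
Gap to target: 4 dB.

4 dB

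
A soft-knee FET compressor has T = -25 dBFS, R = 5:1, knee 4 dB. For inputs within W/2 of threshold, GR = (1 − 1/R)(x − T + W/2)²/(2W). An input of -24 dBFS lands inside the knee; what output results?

x − T + W/2 = -24 − (-25) + 2 = 3.
GR = (1 − 1/5) × 3² / 8 = 0.8 × 9 / 8 = 0.9 dB.
Output = -24 − 0.9 = -24.9 dBFS.

-24.9 dBFS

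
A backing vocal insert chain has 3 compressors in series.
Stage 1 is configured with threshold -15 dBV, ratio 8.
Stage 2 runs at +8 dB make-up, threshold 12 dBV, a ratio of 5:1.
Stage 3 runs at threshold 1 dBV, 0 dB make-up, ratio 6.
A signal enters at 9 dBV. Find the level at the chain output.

-4 dBV

Stage 1: overshoot 24 dB → 24/8 = 3 dB → -12 dBV.
Stage 2: -12 dBV ≤ 12 dBV, so stage 2 doesn't engage; make-up brings it to -4 dBV.
Stage 3: -4 dBV is at or below the 1 dBV threshold — no compression; output -4 dBV.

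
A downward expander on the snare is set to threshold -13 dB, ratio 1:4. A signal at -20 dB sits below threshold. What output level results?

-41 dB

The input is 7 dB below the -13 dB threshold.
A 1:4 expander multiplies undershoot by 4: 7 × 4 = 28 dB below threshold.
Output = -13 − 28 = -41 dB.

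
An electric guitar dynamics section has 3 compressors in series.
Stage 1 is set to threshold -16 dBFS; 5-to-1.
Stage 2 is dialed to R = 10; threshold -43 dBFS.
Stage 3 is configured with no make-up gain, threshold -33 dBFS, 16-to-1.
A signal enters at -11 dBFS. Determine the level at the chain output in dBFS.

-40.2 dBFS

Stage 1: overshoot 5 dB → 5/5 = 1 dB → -15 dBFS.
Stage 2: overshoot 28 dB → 28/10 = 2.8 dB → -40.2 dBFS.
Stage 3: -40.2 dBFS ≤ -33 dBFS, so stage 3 doesn't engage; output -40.2 dBFS.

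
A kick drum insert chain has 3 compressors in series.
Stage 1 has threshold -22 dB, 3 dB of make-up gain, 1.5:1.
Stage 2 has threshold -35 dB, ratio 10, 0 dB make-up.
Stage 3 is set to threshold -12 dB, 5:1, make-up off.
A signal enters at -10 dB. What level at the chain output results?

Stage 1: overshoot 12 dB → 12/1.5 = 8 dB → -14 dB; +3 dB make-up → -11 dB.
Stage 2: 24 dB above -35 dB, reduced 10:1 to 2.4 dB above → -32.6 dB.
Stage 3: below threshold (-32.6 ≤ -12); passes unchanged; output -32.6 dB.

-32.6 dB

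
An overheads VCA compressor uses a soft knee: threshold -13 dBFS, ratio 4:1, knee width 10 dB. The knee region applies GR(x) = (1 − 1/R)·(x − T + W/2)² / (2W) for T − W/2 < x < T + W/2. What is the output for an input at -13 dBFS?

-13.9375 dBFS

x − T + W/2 = -13 − (-13) + 5 = 5.
GR = (1 − 1/4) × 5² / 20 = 0.75 × 25 / 20 = 0.9375 dB.
Output = -13 − 0.9375 = -13.9375 dBFS.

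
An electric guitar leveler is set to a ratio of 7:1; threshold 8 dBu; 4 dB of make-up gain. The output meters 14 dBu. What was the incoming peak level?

22 dBu

Stripping the +4 dB make-up gives 10 dBu at the gain stage.
The compressed level sits 10 − 8 = 2 dB over threshold.
Undo the ratio: input overshoot = 2 × 7 = 14 dB, giving input = 22 dBu.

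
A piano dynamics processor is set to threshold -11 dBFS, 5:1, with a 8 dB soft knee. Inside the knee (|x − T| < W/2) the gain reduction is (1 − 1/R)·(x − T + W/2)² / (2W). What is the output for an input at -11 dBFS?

x − T + W/2 = -11 − (-11) + 4 = 4.
GR = (1 − 1/5) × 4² / 16 = 0.8 × 16 / 16 = 0.8 dB.
Output = -11 − 0.8 = -11.8 dBFS.

-11.8 dBFS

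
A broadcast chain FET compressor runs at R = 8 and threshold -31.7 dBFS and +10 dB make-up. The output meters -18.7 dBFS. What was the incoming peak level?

-7.7 dBFS

Stripping the +10 dB make-up gives -28.7 dBFS at the gain stage.
That's 3 dB above the -31.7 dBFS threshold.
Undo the ratio: input overshoot = 3 × 8 = 24 dB, giving input = -7.7 dBFS.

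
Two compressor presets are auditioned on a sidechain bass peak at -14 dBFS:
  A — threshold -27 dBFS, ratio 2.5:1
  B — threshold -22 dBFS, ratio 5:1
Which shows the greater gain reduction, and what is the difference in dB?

A: GR = 13 − 13/2.5 = 7.8 dB.
B: GR = 8 − 8/5 = 6.4 dB.
A applies 1.4 dB more gain reduction.

A, by 1.4 dB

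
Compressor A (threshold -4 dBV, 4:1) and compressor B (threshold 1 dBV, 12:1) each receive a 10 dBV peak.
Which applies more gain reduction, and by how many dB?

A: GR = 14 − 14/4 = 10.5 dB.
B: GR = 9 − 9/12 = 8.25 dB.
Difference: 2.25 dB in favour of A.

A, by 2.25 dB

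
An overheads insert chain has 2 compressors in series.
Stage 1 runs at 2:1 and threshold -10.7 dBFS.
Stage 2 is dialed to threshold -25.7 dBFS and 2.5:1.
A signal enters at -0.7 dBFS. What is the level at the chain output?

Stage 1: -0.7 dBFS is 10 dB over -10.7 dBFS; at 2:1 that becomes 5 dB over, giving -5.7 dBFS.
Stage 2: -5.7 dBFS is 20 dB over -25.7 dBFS; at 2.5:1 that becomes 8 dB over, giving -17.7 dBFS.

-17.7 dBFS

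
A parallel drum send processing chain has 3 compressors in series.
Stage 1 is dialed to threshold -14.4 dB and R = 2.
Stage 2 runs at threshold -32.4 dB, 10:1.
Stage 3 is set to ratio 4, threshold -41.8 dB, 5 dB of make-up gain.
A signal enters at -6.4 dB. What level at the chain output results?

-33.9 dB

Stage 1: overshoot 8 dB → 8/2 = 4 dB → -10.4 dB.
Stage 2: overshoot 22 dB → 22/10 = 2.2 dB → -30.2 dB.
Stage 3: overshoot 11.6 dB → 11.6/4 = 2.9 dB → -38.9 dB; +5 dB make-up → -33.9 dB.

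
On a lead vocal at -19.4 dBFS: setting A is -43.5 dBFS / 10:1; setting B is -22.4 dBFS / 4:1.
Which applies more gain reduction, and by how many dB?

A, by 19.44 dB

A: 24.1 dB over, compressed to 2.41 dB over, so 21.69 dB of GR.
B: 3 dB over, compressed to 0.75 dB over, so 2.25 dB of GR.
A applies 19.44 dB more gain reduction.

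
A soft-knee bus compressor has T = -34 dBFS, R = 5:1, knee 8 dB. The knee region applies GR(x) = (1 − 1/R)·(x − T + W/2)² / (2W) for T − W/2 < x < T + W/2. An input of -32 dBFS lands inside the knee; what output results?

-33.8 dBFS

x − T + W/2 = -32 − (-34) + 4 = 6.
GR = (1 − 1/5) × 6² / 16 = 0.8 × 36 / 16 = 1.8 dB.
Output = -32 − 1.8 = -33.8 dBFS.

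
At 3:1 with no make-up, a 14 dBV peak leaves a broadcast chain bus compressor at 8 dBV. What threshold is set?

5 dBV

Let T be the threshold. Output overshoot = (input overshoot)/R, so 8 − T = (14 − T)/3.
3·(8 − T) = 14 − T → 2·T = 24 − 14 = 10.
T = 10/2 = 5 dBV.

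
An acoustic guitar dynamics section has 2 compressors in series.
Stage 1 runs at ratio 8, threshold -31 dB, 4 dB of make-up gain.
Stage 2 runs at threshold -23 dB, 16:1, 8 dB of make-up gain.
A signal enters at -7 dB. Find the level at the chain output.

Stage 1: -7 dB is 24 dB over -31 dB; at 8:1 that becomes 3 dB over, giving -28 dB; +4 dB make-up → -24 dB.
Stage 2: -24 dB is at or below the -23 dB threshold — no compression; make-up brings it to -16 dB.

-16 dB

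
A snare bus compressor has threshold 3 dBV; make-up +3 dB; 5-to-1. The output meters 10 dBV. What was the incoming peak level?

Stripping the +3 dB make-up gives 7 dBV at the gain stage.
The compressed level sits 7 − 3 = 4 dB over threshold.
Input overshoot = R × output overshoot = 20 dB → input = 3 + 20 = 23 dBV.

23 dBV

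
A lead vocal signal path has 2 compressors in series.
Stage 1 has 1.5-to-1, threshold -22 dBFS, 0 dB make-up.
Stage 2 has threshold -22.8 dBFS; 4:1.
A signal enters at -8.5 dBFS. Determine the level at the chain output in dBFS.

Stage 1: 13.5 dB above -22 dBFS, reduced 1.5:1 to 9 dB above → -13 dBFS.
Stage 2: overshoot 9.8 dB → 9.8/4 = 2.45 dB → -20.35 dBFS.

-20.35 dBFS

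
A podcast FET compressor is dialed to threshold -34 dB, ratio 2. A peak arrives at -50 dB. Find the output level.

-50 dB is 16 dB below the -34 dB threshold, so no gain reduction is applied.
Output = input = -50 dB.

-50 dB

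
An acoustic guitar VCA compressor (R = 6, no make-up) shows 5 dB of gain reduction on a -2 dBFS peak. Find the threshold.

-8 dBFS

Let T be the threshold. Output overshoot = (input overshoot)/R, so -7 − T = (-2 − T)/6.
6·(-7 − T) = -2 − T → 5·T = -42 − (-2) = -40.
T = -40/5 = -8 dBFS.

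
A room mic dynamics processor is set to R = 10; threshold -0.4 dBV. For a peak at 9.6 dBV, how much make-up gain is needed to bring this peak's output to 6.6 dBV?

Overshoot 10 dB → 10/10 = 1 dB after compression, so the compressed level is -0.4 + 1 = 0.6 dBV.
Make-up = target − compressed = 6.6 − 0.6 = 6 dB.

6 dB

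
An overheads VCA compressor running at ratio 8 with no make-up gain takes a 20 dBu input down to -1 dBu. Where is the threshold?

-4 dBu

Gain reduction = 20 − (-1) = 21 dB; output overshoot = GR / (R − 1) = 21 / 7 = 3 dB.
Threshold = output − output overshoot = -1 − 3 = -4 dBu.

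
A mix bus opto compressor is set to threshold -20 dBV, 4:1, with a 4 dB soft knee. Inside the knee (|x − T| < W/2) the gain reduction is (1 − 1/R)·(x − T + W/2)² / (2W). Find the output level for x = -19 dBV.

-19.84375 dBV

x − T + W/2 = -19 − (-20) + 2 = 3.
GR = (1 − 1/4) × 3² / 8 = 0.75 × 9 / 8 = 0.84375 dB.
Output = -19 − 0.84375 = -19.84375 dBV.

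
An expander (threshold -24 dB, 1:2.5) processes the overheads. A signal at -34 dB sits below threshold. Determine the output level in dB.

-49 dB

The input is 10 dB below the -24 dB threshold.
A 1:2.5 expander multiplies undershoot by 2.5: 10 × 2.5 = 25 dB below threshold.
Output = -24 − 25 = -49 dB.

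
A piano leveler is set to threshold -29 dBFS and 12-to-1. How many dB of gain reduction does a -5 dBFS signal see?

-5 dBFS exceeds the threshold by 24 dB.
A 12:1 ratio leaves 2 dB of that excess.
GR = overshoot in − overshoot out = 24 − 2 = 22 dB.

22 dB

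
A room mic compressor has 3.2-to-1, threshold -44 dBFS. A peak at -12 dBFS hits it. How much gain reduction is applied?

22 dB

The signal is 32 dB above threshold.
A 3.2:1 ratio leaves 10 dB of that excess.
GR = overshoot in − overshoot out = 32 − 10 = 22 dB.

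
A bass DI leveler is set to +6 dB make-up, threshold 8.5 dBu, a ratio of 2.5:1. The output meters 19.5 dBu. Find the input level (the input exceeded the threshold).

Before make-up, the level was 19.5 − 6 = 13.5 dBu.
The compressed level sits 13.5 − 8.5 = 5 dB over threshold.
Input overshoot = R × output overshoot = 12.5 dB → input = 8.5 + 12.5 = 21 dBu.

21 dBu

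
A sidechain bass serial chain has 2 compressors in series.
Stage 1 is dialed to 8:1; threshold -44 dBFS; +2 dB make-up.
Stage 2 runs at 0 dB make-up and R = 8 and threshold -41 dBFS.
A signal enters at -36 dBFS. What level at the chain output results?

-41 dBFS

Stage 1: overshoot 8 dB → 8/8 = 1 dB → -43 dBFS; +2 dB make-up → -41 dBFS.
Stage 2: -41 dBFS ≤ -41 dBFS, so stage 2 doesn't engage; output -41 dBFS.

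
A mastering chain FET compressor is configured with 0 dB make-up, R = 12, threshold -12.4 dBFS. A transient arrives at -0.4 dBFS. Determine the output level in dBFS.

-11.4 dBFS

Overshoot: -0.4 − (-12.4) = 12 dB.
At 12:1 the overshoot is divided by 12, leaving 1 dB above threshold.
So the level is -12.4 + 1 = -11.4 dBFS.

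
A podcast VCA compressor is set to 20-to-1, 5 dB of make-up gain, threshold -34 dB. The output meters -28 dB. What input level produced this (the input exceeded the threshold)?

Stripping the +5 dB make-up gives -33 dB at the gain stage.
Post-compression overshoot = -33 − (-34) = 1 dB.
Before 20:1 compression the overshoot was 1 × 20 = 20 dB, so input = -34 + 20 = -14 dB.

-14 dB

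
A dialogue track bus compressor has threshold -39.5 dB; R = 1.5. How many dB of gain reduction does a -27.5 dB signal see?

4 dB

Overshoot = -27.5 − (-39.5) = 12 dB.
After 1.5:1 compression the overshoot becomes 12/1.5 = 8 dB.
So the signal is attenuated by 12 − 8 = 4 dB.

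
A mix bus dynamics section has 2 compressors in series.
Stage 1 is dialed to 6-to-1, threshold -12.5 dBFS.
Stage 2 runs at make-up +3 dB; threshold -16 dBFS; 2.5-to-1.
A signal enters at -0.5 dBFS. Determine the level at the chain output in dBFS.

-10.8 dBFS

Stage 1: overshoot 12 dB → 12/6 = 2 dB → -10.5 dBFS.
Stage 2: 5.5 dB above -16 dBFS, reduced 2.5:1 to 2.2 dB above → -13.8 dBFS; +3 dB make-up → -10.8 dBFS.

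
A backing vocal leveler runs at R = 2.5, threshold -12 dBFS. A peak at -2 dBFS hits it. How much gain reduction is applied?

6 dB

Overshoot = -2 − (-12) = 10 dB.
At 2.5:1, output sits 10/2.5 = 4 dB above threshold.
Gain reduction = 10 − 4 = 6 dB.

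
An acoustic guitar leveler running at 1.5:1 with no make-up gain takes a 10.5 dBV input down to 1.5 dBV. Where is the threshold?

-16.5 dBV

Gain reduction = 10.5 − 1.5 = 9 dB; output overshoot = GR / (R − 1) = 9 / 0.5 = 18 dB.
Threshold = output − output overshoot = 1.5 − 18 = -16.5 dBV.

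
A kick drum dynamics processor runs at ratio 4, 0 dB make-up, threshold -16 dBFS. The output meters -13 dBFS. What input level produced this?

The compressed level sits -13 − (-16) = 3 dB over threshold.
Undo the ratio: input overshoot = 3 × 4 = 12 dB, giving input = -4 dBFS.

-4 dBFS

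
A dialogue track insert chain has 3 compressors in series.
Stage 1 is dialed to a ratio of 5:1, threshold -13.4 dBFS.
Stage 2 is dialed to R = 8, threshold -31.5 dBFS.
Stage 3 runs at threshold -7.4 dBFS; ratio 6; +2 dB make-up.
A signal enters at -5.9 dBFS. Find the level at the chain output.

Stage 1: -5.9 dBFS is 7.5 dB over -13.4 dBFS; at 5:1 that becomes 1.5 dB over, giving -11.9 dBFS.
Stage 2: overshoot 19.6 dB → 19.6/8 = 2.45 dB → -29.05 dBFS.
Stage 3: -29.05 dBFS is at or below the -7.4 dBFS threshold — no compression; make-up brings it to -27.05 dBFS.

-27.05 dBFS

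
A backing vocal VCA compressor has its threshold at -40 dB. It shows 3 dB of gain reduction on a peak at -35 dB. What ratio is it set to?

Input overshoot = -35 − (-40) = 5 dB.
Output overshoot = 5 − 3 = 2 dB.
Ratio = input overshoot / output overshoot = 5 / 2 = 2.5.

2.5:1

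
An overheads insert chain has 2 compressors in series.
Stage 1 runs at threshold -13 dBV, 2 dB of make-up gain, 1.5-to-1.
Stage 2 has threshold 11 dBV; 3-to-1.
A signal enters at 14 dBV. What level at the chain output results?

Stage 1: 14 dBV is 27 dB over -13 dBV; at 1.5:1 that becomes 18 dB over, giving 5 dBV; +2 dB make-up → 7 dBV.
Stage 2: 7 dBV is at or below the 11 dBV threshold — no compression; output 7 dBV.

7 dBV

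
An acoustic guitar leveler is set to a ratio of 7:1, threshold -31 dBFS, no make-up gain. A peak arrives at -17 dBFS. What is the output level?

The input is 14 dB above the -31 dBFS threshold.
The 14 dB excess becomes 2 dB after 7:1 reduction.
That puts the output at -29 dBFS.

-29 dBFS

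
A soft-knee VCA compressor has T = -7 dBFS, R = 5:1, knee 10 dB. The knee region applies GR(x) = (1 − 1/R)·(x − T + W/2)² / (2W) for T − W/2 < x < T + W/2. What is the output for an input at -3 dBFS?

-6.24 dBFS

x − T + W/2 = -3 − (-7) + 5 = 9.
GR = (1 − 1/5) × 9² / 20 = 0.8 × 81 / 20 = 3.24 dB.
Output = -3 − 3.24 = -6.24 dBFS.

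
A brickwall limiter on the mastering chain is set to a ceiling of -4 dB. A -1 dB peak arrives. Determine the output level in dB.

-4 dB

The limiter clamps the peak to its -4 dB ceiling.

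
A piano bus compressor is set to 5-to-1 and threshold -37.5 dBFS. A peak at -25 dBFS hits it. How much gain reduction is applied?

10 dB

Overshoot = -25 − (-37.5) = 12.5 dB.
After 5:1 compression the overshoot becomes 12.5/5 = 2.5 dB.
GR = overshoot in − overshoot out = 12.5 − 2.5 = 10 dB.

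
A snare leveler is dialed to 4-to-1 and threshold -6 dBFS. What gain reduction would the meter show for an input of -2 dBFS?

3 dB

-2 dBFS exceeds the threshold by 4 dB.
A 4:1 ratio leaves 1 dB of that excess.
Gain reduction = 4 − 1 = 3 dB.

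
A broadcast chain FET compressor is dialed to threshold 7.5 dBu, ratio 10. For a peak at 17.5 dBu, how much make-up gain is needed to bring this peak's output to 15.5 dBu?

Without make-up, output = threshold + overshoot/10 = 7.5 + 1 = 8.5 dBu.
Gap to target: 7 dB.

7 dB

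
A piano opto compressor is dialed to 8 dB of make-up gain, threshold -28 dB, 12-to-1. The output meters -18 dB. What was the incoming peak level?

Stripping the +8 dB make-up gives -26 dB at the gain stage.
The compressed level sits -26 − (-28) = 2 dB over threshold.
Undo the ratio: input overshoot = 2 × 12 = 24 dB, giving input = -4 dB.

-4 dB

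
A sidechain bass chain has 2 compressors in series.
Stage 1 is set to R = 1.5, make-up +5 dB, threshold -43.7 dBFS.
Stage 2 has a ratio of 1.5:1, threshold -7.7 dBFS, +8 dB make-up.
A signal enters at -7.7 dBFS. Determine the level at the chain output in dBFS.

-6.7 dBFS

Stage 1: overshoot 36 dB → 36/1.5 = 24 dB → -19.7 dBFS; +5 dB make-up → -14.7 dBFS.
Stage 2: below threshold (-14.7 ≤ -7.7); passes unchanged; make-up brings it to -6.7 dBFS.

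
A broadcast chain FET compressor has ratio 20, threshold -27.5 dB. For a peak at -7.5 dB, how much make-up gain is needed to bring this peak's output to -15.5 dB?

11 dB

Without make-up, output = threshold + overshoot/20 = -27.5 + 1 = -26.5 dB.
Gap to target: 11 dB.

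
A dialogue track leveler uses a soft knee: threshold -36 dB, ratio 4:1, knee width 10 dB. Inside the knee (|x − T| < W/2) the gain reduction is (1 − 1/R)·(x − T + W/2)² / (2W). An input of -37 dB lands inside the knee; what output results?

-37.6 dB

x − T + W/2 = -37 − (-36) + 5 = 4.
GR = (1 − 1/4) × 4² / 20 = 0.75 × 16 / 20 = 0.6 dB.
Output = -37 − 0.6 = -37.6 dB.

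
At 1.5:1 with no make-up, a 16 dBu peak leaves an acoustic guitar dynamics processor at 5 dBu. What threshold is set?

Let T be the threshold. Output overshoot = (input overshoot)/R, so 5 − T = (16 − T)/1.5.
1.5·(5 − T) = 16 − T → 0.5·T = 7.5 − 16 = -8.5.
T = -8.5/0.5 = -17 dBu.

-17 dBu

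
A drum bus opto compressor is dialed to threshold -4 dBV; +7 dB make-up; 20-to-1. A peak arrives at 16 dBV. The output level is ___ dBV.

4 dBV

Overshoot: 16 − (-4) = 20 dB.
20:1 compression reduces that to 20/20 = 1 dB over.
That puts the output at -3 dBV; make-up adds 7 dB, giving 4 dBV.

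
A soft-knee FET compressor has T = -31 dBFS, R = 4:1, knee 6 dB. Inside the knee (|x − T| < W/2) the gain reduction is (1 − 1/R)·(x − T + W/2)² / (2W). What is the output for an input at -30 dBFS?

x − T + W/2 = -30 − (-31) + 3 = 4.
GR = (1 − 1/4) × 4² / 12 = 0.75 × 16 / 12 = 1 dB.
Output = -30 − 1 = -31 dBFS.

-31 dBFS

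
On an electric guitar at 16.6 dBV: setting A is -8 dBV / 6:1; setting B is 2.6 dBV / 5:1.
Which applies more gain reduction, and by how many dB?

A: 24.6 dB over, compressed to 4.1 dB over, so 20.5 dB of GR.
B: 14 dB over, compressed to 2.8 dB over, so 11.2 dB of GR.
Difference: 9.3 dB in favour of A.

A, by 9.3 dB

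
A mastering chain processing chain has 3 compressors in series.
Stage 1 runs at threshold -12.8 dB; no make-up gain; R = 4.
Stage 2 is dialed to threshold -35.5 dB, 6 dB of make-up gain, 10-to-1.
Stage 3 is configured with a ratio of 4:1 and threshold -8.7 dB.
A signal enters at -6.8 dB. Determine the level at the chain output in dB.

Stage 1: -6.8 dB is 6 dB over -12.8 dB; at 4:1 that becomes 1.5 dB over, giving -11.3 dB.
Stage 2: overshoot 24.2 dB → 24.2/10 = 2.42 dB → -33.08 dB; +6 dB make-up → -27.08 dB.
Stage 3: below threshold (-27.08 ≤ -8.7); passes unchanged; output -27.08 dB.

-27.08 dB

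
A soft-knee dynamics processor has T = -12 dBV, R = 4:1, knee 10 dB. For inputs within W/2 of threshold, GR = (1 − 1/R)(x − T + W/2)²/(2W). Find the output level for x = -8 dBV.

x − T + W/2 = -8 − (-12) + 5 = 9.
GR = (1 − 1/4) × 9² / 20 = 0.75 × 81 / 20 = 3.0375 dB.
Output = -8 − 3.0375 = -11.0375 dBV.

-11.0375 dBV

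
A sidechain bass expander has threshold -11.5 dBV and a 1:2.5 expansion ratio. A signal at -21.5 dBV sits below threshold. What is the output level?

The input is 10 dB below the -11.5 dBV threshold.
A 1:2.5 expander multiplies undershoot by 2.5: 10 × 2.5 = 25 dB below threshold.
Output = -11.5 − 25 = -36.5 dBV.

-36.5 dBV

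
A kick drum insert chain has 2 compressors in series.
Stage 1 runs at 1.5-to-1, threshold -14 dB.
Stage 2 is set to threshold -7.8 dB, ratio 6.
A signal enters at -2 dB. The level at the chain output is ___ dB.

-7.5 dB

Stage 1: -2 dB is 12 dB over -14 dB; at 1.5:1 that becomes 8 dB over, giving -6 dB.
Stage 2: 1.8 dB above -7.8 dB, reduced 6:1 to 0.3 dB above → -7.5 dB.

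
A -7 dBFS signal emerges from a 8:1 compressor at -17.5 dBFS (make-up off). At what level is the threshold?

-19 dBFS

Input is 12 dB above T (since output overshoot × R = input overshoot: (-17.5 − T)·8 = -7 − T gives T = -19 dBFS).
Check: -19 + (-7 − (-19))/8 = -19 + 1.5 = -17.5 dBFS. ✓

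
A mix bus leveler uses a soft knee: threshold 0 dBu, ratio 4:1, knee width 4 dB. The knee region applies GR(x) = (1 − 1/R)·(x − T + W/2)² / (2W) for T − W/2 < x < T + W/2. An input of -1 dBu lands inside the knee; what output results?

-1.09375 dBu

x − T + W/2 = -1 − 0 + 2 = 1.
GR = (1 − 1/4) × 1² / 8 = 0.75 × 1 / 8 = 0.09375 dB.
Output = -1 − 0.09375 = -1.09375 dBu.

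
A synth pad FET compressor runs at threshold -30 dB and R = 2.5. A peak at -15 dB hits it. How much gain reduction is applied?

Overshoot = -15 − (-30) = 15 dB.
A 2.5:1 ratio leaves 6 dB of that excess.
GR = overshoot in − overshoot out = 15 − 6 = 9 dB.

9 dB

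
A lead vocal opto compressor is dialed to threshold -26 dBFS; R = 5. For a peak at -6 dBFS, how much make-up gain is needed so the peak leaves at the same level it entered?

Overshoot 20 dB → 20/5 = 4 dB after compression, so the compressed level is -26 + 4 = -22 dBFS.
Make-up = target − compressed = -6 − (-22) = 16 dB.

16 dB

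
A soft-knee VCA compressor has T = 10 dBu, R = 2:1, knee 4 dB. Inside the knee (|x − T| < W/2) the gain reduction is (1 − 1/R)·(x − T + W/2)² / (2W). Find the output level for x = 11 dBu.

x − T + W/2 = 11 − 10 + 2 = 3.
GR = (1 − 1/2) × 3² / 8 = 0.5 × 9 / 8 = 0.5625 dB.
Output = 11 − 0.5625 = 10.4375 dBu.

10.4375 dBu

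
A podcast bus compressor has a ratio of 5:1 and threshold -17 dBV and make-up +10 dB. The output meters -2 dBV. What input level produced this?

Before make-up, the level was -2 − 10 = -12 dBV.
Post-compression overshoot = -12 − (-17) = 5 dB.
Undo the ratio: input overshoot = 5 × 5 = 25 dB, giving input = 8 dBV.

8 dBV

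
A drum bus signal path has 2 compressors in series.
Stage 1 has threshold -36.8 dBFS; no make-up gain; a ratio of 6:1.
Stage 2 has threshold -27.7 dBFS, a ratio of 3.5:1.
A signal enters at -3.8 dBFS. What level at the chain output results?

-31.3 dBFS

Stage 1: 33 dB above -36.8 dBFS, reduced 6:1 to 5.5 dB above → -31.3 dBFS.
Stage 2: below threshold (-31.3 ≤ -27.7); passes unchanged; output -31.3 dBFS.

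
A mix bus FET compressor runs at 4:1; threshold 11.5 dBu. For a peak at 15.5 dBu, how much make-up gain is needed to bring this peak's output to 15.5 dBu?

Overshoot 4 dB → 4/4 = 1 dB after compression, so the compressed level is 11.5 + 1 = 12.5 dBu.
Make-up = target − compressed = 15.5 − 12.5 = 3 dB.

3 dB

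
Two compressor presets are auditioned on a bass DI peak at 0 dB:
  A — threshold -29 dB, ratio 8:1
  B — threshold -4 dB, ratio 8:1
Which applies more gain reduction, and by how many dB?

A: GR = 29 − 29/8 = 25.375 dB.
B: GR = 4 − 4/8 = 3.5 dB.
Difference: 21.875 dB in favour of A.

A, by 21.875 dB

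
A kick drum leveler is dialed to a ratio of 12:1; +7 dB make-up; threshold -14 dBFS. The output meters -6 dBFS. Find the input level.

-2 dBFS

Remove make-up: -6 − 7 = -13 dBFS.
That's 1 dB above the -14 dBFS threshold.
Input overshoot = R × output overshoot = 12 dB → input = -14 + 12 = -2 dBFS.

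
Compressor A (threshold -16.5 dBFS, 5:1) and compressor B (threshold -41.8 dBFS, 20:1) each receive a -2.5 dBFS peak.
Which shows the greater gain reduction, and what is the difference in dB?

A: GR = 14 − 14/5 = 11.2 dB.
B: GR = 39.3 − 39.3/20 = 37.335 dB.
B applies 26.135 dB more gain reduction.

B, by 26.135 dB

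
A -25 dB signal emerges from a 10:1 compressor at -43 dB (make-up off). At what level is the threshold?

-45 dB

Let T be the threshold. Output overshoot = (input overshoot)/R, so -43 − T = (-25 − T)/10.
10·(-43 − T) = -25 − T → 9·T = -430 − (-25) = -405.
T = -405/9 = -45 dB.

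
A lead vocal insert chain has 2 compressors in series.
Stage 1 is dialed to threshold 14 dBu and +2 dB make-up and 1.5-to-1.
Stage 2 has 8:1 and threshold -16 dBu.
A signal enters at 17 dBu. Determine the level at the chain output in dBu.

-11.75 dBu

Stage 1: 17 dBu is 3 dB over 14 dBu; at 1.5:1 that becomes 2 dB over, giving 16 dBu; +2 dB make-up → 18 dBu.
Stage 2: overshoot 34 dB → 34/8 = 4.25 dB → -11.75 dBu.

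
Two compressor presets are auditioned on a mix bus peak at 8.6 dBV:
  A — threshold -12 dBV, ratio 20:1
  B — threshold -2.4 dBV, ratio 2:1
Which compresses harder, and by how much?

A: 20.6 dB over, compressed to 1.03 dB over, so 19.57 dB of GR.
B: 11 dB over, compressed to 5.5 dB over, so 5.5 dB of GR.
A reduces 14.07 dB more.

A, by 14.07 dB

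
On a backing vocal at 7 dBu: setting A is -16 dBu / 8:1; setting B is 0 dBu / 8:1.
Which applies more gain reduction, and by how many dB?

A: 23 dB over, compressed to 2.875 dB over, so 20.125 dB of GR.
B: 7 dB over, compressed to 0.875 dB over, so 6.125 dB of GR.
A reduces 14 dB more.

A, by 14 dB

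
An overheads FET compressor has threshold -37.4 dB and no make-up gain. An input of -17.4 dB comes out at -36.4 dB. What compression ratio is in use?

Input overshoot = -17.4 − (-37.4) = 20 dB; output overshoot = -36.4 − (-37.4) = 1 dB.
Ratio = 20 / 1 = 20.

20:1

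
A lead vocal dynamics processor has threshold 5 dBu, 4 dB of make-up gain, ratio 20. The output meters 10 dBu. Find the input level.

Before make-up, the level was 10 − 4 = 6 dBu.
Post-compression overshoot = 6 − 5 = 1 dB.
Before 20:1 compression the overshoot was 1 × 20 = 20 dB, so input = 5 + 20 = 25 dBu.

25 dBu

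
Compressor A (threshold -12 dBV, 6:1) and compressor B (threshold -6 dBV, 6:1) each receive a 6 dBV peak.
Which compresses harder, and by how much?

A, by 5 dB

A: GR = 18 − 18/6 = 15 dB.
B: GR = 12 − 12/6 = 10 dB.
A applies 5 dB more gain reduction.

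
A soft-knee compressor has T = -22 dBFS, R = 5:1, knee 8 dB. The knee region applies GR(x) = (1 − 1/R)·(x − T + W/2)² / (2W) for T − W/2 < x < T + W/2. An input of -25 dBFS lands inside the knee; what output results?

x − T + W/2 = -25 − (-22) + 4 = 1.
GR = (1 − 1/5) × 1² / 16 = 0.8 × 1 / 16 = 0.05 dB.
Output = -25 − 0.05 = -25.05 dBFS.

-25.05 dBFS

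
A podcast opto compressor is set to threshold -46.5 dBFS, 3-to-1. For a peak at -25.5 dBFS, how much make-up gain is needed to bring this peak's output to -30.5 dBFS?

Overshoot 21 dB → 21/3 = 7 dB after compression, so the compressed level is -46.5 + 7 = -39.5 dBFS.
Make-up = target − compressed = -30.5 − (-39.5) = 9 dB.

9 dB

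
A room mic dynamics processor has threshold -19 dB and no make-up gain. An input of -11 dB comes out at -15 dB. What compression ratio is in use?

Input overshoot = -11 − (-19) = 8 dB; output overshoot = -15 − (-19) = 4 dB.
Ratio = 8 / 4 = 2.

2:1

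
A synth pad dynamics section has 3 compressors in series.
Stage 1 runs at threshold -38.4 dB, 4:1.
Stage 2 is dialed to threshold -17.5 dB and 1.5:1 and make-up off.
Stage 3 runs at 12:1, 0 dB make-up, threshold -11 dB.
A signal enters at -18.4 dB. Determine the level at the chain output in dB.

Stage 1: overshoot 20 dB → 20/4 = 5 dB → -33.4 dB.
Stage 2: below threshold (-33.4 ≤ -17.5); passes unchanged; output -33.4 dB.
Stage 3: below threshold (-33.4 ≤ -11); passes unchanged; output -33.4 dB.

-33.4 dB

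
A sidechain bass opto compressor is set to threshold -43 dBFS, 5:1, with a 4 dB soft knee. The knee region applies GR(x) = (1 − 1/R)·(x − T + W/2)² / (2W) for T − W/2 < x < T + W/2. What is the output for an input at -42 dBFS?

x − T + W/2 = -42 − (-43) + 2 = 3.
GR = (1 − 1/5) × 3² / 8 = 0.8 × 9 / 8 = 0.9 dB.
Output = -42 − 0.9 = -42.9 dBFS.

-42.9 dBFS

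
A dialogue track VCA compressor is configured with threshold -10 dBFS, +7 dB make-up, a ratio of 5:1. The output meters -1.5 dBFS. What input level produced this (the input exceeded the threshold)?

Before make-up, the level was -1.5 − 7 = -8.5 dBFS.
That's 1.5 dB above the -10 dBFS threshold.
Before 5:1 compression the overshoot was 1.5 × 5 = 7.5 dB, so input = -10 + 7.5 = -2.5 dBFS.

-2.5 dBFS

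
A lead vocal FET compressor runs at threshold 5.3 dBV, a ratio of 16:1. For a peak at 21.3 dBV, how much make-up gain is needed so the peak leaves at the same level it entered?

15 dB

The peak compresses to 5.3 + 16/16 = 6.3 dBV.
To reach 21.3 dBV requires 21.3 − 6.3 = 15 dB of make-up.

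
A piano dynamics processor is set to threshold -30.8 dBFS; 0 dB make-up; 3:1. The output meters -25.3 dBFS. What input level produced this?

-14.3 dBFS

That's 5.5 dB above the -30.8 dBFS threshold.
Before 3:1 compression the overshoot was 5.5 × 3 = 16.5 dB, so input = -30.8 + 16.5 = -14.3 dBFS.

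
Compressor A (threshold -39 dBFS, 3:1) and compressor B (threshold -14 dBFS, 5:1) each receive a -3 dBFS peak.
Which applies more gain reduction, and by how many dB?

A, by 15.2 dB

A: overshoot 36 dB → output overshoot 12 dB → GR 24 dB.
B: overshoot 11 dB → output overshoot 2.2 dB → GR 8.8 dB.
A reduces 15.2 dB more.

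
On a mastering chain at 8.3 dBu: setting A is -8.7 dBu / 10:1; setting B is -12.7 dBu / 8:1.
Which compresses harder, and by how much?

B, by 3.075 dB

A: GR = 17 − 17/10 = 15.3 dB.
B: GR = 21 − 21/8 = 18.375 dB.
Difference: 3.075 dB in favour of B.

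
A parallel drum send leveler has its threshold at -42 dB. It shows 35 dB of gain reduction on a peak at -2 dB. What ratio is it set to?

8:1

Input overshoot = -2 − (-42) = 40 dB.
Output overshoot = 40 − 35 = 5 dB.
Ratio = input overshoot / output overshoot = 40 / 5 = 8.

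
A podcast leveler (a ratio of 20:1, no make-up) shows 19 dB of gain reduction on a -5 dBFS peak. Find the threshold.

Input is 20 dB above T (since output overshoot × R = input overshoot: (-24 − T)·20 = -5 − T gives T = -25 dBFS).
Check: -25 + (-5 − (-25))/20 = -25 + 1 = -24 dBFS. ✓

-25 dBFS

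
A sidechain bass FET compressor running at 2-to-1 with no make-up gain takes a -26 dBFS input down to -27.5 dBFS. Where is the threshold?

Let T be the threshold. Output overshoot = (input overshoot)/R, so -27.5 − T = (-26 − T)/2.
2·(-27.5 − T) = -26 − T → 1·T = -55 − (-26) = -29.
T = -29/1 = -29 dBFS.

-29 dBFS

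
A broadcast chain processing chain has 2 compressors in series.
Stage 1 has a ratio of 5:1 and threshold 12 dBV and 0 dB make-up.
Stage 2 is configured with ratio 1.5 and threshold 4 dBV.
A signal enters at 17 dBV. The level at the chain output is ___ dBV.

10 dBV

Stage 1: 17 dBV is 5 dB over 12 dBV; at 5:1 that becomes 1 dB over, giving 13 dBV.
Stage 2: 13 dBV is 9 dB over 4 dBV; at 1.5:1 that becomes 6 dB over, giving 10 dBV.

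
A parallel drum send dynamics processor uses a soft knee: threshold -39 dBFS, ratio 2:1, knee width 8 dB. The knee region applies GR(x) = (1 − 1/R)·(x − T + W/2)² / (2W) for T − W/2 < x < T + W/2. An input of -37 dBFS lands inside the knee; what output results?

x − T + W/2 = -37 − (-39) + 4 = 6.
GR = (1 − 1/2) × 6² / 16 = 0.5 × 36 / 16 = 1.125 dB.
Output = -37 − 1.125 = -38.125 dBFS.

-38.125 dBFS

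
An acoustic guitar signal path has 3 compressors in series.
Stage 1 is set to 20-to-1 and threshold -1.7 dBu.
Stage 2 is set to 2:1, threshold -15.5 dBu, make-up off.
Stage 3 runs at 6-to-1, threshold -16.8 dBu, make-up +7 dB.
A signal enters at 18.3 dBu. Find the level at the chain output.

Stage 1: 20 dB above -1.7 dBu, reduced 20:1 to 1 dB above → -0.7 dBu.
Stage 2: 14.8 dB above -15.5 dBu, reduced 2:1 to 7.4 dB above → -8.1 dBu.
Stage 3: -8.1 dBu is 8.7 dB over -16.8 dBu; at 6:1 that becomes 1.45 dB over, giving -15.35 dBu; +7 dB make-up → -8.35 dBu.

-8.35 dBu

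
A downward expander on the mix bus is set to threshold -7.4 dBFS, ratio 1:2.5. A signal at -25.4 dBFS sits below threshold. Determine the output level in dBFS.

Below threshold, a 1:2.5 expander applies gain = (2.5−1)×(T − x) of attenuation.
(2.5−1) × 18 = 27 dB, so output = -25.4 − 27 = -52.4 dBFS.

-52.4 dBFS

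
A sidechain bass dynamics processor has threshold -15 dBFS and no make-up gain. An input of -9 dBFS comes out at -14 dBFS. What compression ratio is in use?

6:1

Input overshoot = -9 − (-15) = 6 dB; output overshoot = -14 − (-15) = 1 dB.
Ratio = 6 / 1 = 6.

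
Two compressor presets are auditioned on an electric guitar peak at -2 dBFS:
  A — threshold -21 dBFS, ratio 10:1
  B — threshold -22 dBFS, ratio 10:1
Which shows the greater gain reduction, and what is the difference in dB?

A: GR = 19 − 19/10 = 17.1 dB.
B: GR = 20 − 20/10 = 18 dB.
B reduces 0.9 dB more.

B, by 0.9 dB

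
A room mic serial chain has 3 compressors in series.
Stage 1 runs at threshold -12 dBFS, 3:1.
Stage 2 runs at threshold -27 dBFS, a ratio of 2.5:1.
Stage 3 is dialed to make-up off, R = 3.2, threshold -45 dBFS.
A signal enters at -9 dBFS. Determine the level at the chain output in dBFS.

Stage 1: overshoot 3 dB → 3/3 = 1 dB → -11 dBFS.
Stage 2: overshoot 16 dB → 16/2.5 = 6.4 dB → -20.6 dBFS.
Stage 3: -20.6 dBFS is 24.4 dB over -45 dBFS; at 3.2:1 that becomes 7.625 dB over, giving -37.375 dBFS.

-37.375 dBFS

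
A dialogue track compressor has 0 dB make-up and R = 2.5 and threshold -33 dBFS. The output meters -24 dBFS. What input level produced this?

-10.5 dBFS

The compressed level sits -24 − (-33) = 9 dB over threshold.
Input overshoot = R × output overshoot = 22.5 dB → input = -33 + 22.5 = -10.5 dBFS.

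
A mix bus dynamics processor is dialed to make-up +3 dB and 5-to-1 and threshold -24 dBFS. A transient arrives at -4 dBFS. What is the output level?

-17 dBFS

Overshoot: -4 − (-24) = 20 dB.
At 5:1 the overshoot is divided by 5, leaving 4 dB above threshold.
Output = -24 + 4 = -20 dBFS; make-up adds 3 dB, giving -17 dBFS.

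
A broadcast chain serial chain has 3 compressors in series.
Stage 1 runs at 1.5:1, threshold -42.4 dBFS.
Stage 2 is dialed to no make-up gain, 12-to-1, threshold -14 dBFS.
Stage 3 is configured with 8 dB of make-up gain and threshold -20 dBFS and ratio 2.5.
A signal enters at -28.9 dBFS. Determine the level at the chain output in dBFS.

-25.4 dBFS

Stage 1: 13.5 dB above -42.4 dBFS, reduced 1.5:1 to 9 dB above → -33.4 dBFS.
Stage 2: -33.4 dBFS ≤ -14 dBFS, so stage 2 doesn't engage; output -33.4 dBFS.
Stage 3: -33.4 dBFS is at or below the -20 dBFS threshold — no compression; make-up brings it to -25.4 dBFS.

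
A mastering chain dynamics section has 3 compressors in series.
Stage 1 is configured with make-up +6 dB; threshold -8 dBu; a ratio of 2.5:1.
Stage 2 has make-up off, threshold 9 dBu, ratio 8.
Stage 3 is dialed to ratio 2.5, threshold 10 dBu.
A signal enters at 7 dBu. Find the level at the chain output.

4 dBu

Stage 1: overshoot 15 dB → 15/2.5 = 6 dB → -2 dBu; +6 dB make-up → 4 dBu.
Stage 2: below threshold (4 ≤ 9); passes unchanged; output 4 dBu.
Stage 3: below threshold (4 ≤ 10); passes unchanged; output 4 dBu.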